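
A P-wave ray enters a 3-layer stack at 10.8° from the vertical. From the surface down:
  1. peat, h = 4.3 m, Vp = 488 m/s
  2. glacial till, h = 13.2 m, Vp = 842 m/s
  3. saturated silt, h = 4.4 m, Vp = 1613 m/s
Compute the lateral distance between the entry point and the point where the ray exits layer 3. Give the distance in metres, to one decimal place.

Apply Snell's law at each interface; in layer i the horizontal offset is hᵢ·tan θᵢ.
Layer 1: θ = 10.80°; offset = 4.3·tan 10.80° = 0.820 m.
Layer 2: sin θ = 842·sin 10.8°/488 = 0.3233, θ = 18.86°; offset = 13.2·tan 18.86° = 4.510 m.
Layer 3: sin θ = 1613·sin 10.8°/488 = 0.6194, θ = 38.27°; offset = 4.4·tan 38.27° = 3.471 m.
Summing the layer offsets gives 8.801 m.

8.8 m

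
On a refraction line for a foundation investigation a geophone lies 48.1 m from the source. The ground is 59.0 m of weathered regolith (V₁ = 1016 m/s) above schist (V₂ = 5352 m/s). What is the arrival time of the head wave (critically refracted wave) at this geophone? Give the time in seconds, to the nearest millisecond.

0.123 s

t = x/V₂ + 2h·√(V₂²−V₁²)/(V₁V₂).
√(V₂²−V₁²) = √(5352²−1016²) = 5254.7 m/s; delay term = 2·59.0·5254.7/(1016·5352) = 0.11403 s.
t = 48.1/5352 + 0.11403 = 0.12302 s.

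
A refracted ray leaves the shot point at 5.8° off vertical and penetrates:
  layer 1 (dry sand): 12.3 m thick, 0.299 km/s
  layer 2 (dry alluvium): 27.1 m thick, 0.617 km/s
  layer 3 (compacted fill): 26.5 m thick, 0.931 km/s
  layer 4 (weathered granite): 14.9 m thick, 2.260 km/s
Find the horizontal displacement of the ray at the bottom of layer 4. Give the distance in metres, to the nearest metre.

33 m

p = sin θ₁/V₁ = sin 5.8°/0.299 = 3.3798e-01 s/km is conserved through the stack.
Layer 1: θ = 5.80°; offset = 12.3·tan 5.80° = 1.249 m.
Layer 2: sin θ = p·0.617 = 0.2085 → θ = 12.04°; offset = 27.1·tan 12.04° = 5.778 m.
Layer 3: sin θ = p·0.931 = 0.3147 → θ = 18.34°; offset = 26.5·tan 18.34° = 8.785 m.
Layer 4: sin θ = p·2.260 = 0.7638 → θ = 49.80°; offset = 14.9·tan 49.80° = 17.634 m.
Summing the layer offsets gives 33.446 m.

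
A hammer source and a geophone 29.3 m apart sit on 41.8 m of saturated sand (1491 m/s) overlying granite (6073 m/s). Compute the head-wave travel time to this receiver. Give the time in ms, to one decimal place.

59.2 ms

θ_c = arcsin(V₁/V₂) = arcsin(1491/6073) = 14.21°, cos θ_c = 0.9694.
Intercept time tᵢ = 2h cos θ_c / V₁ = 2·41.8·0.9694/1491 = 0.05435 s.
t = x/V₂ + tᵢ = 29.3/6073 + 0.05435 = 0.05918 s.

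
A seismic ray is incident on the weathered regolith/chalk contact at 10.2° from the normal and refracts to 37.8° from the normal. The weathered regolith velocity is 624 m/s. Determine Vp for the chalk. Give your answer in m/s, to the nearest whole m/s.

2160 m/s

sin 10.2° = 0.1771; sin 37.8° = 0.6129.
V₂ = V₁·(sin θ₂/sin θ₁) = 624·(0.6129/0.1771) = 2159.72 m/s.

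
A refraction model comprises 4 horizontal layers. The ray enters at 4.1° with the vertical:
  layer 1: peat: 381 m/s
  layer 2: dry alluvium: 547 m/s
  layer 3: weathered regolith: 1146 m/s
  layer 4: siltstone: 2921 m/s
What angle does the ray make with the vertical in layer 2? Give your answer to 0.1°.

Ray parameter p = sin 4.1° / 381 = 1.8766e-04 s/m.
sin θ_2 = p·V_2 = 1.8766e-04 × 547 = 0.1026.
θ_2 = arcsin 0.1026 = 5.89°.

5.9°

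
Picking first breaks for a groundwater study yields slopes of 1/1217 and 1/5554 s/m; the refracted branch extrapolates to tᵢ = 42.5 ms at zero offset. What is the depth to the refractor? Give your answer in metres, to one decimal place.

26.5 m

h = tᵢ·V₁·V₂ / (2·√(V₂²−V₁²)).
√(V₂²−V₁²) = √(5554² − 1217²) = 5419.0 m/s.
h = 0.0425 s × 1217 × 5554 / (2 × 5419.0) = 26.51 m.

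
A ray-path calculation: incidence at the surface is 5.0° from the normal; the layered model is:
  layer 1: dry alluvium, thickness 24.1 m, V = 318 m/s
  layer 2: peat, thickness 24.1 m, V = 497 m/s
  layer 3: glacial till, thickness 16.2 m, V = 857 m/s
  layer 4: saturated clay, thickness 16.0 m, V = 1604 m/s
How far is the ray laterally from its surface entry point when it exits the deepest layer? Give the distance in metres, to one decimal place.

17.2 m

Apply Snell's law at each interface; in layer i the horizontal offset is hᵢ·tan θᵢ.
Layer 1: θ = 5.00°; offset = 24.1·tan 5.00° = 2.108 m.
Layer 2: sin θ = 497·sin 5.0°/318 = 0.1362, θ = 7.83°; offset = 24.1·tan 7.83° = 3.314 m.
Layer 3: sin θ = 857·sin 5.0°/318 = 0.2349, θ = 13.58°; offset = 16.2·tan 13.58° = 3.915 m.
Layer 4: sin θ = 1604·sin 5.0°/318 = 0.4396, θ = 26.08°; offset = 16.0·tan 26.08° = 7.831 m.
Total horizontal offset = 17.168 m.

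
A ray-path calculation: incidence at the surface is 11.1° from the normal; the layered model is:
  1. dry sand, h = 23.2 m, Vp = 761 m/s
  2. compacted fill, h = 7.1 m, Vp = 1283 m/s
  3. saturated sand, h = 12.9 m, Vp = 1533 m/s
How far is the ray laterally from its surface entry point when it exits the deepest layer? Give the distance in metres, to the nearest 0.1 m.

Apply Snell's law at each interface; in layer i the horizontal offset is hᵢ·tan θᵢ.
Layer 1: θ = 11.10°; offset = 23.2·tan 11.10° = 4.552 m.
Layer 2: sin θ = 1283·sin 11.1°/761 = 0.3246, θ = 18.94°; offset = 7.1·tan 18.94° = 2.436 m.
Layer 3: sin θ = 1533·sin 11.1°/761 = 0.3878, θ = 22.82°; offset = 12.9·tan 22.82° = 5.428 m.
Σ offsets = 12.416 m.

12.4 m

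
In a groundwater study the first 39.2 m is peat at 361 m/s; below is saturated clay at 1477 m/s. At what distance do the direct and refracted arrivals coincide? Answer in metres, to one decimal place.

x_cross = 2h·√((V₂+V₁)/(V₂−V₁)).
(V₂+V₁)/(V₂−V₁) = (1477+361)/(1477−361) = 1.6470; √ = 1.2833.
x_cross = 2·39.2·1.2833 = 100.61 m.

100.6 m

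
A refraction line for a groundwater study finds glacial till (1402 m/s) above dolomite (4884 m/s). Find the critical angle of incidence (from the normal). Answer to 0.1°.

16.7°

Critical incidence: sin θ_c = V₁/V₂ = 1402/4884 = 0.2871.
θ_c = arcsin 0.2871 = 16.68°.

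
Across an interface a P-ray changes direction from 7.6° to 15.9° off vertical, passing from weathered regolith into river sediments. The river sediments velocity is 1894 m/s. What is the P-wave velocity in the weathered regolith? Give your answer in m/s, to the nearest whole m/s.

914 m/s

sin 7.6° = 0.1323; sin 15.9° = 0.2740.
V₁ = V₂·(sin θ₁/sin θ₂) = 1894·(0.1323/0.2740) = 914.35 m/s.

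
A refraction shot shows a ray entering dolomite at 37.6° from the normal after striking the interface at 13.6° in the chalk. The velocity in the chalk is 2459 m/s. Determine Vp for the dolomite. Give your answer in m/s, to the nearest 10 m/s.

sin 13.6° = 0.2351; sin 37.6° = 0.6101.
V₂ = V₁·(sin θ₂/sin θ₁) = 2459·(0.6101/0.2351) = 6380.60 m/s.

6380 m/s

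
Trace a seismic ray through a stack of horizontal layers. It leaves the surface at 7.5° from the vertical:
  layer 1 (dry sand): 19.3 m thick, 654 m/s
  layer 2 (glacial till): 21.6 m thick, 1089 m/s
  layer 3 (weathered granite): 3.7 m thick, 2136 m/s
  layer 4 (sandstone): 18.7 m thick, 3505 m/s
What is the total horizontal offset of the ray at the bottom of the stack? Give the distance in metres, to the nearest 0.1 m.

p = sin θ₁/V₁ = sin 7.5°/654 = 1.9958e-04 s/m is conserved through the stack.
Layer 1: θ = 7.50°; offset = 19.3·tan 7.50° = 2.541 m.
Layer 2: sin θ = p·1089 = 0.2173 → θ = 12.55°; offset = 21.6·tan 12.55° = 4.810 m.
Layer 3: sin θ = p·2136 = 0.4263 → θ = 25.23°; offset = 3.7·tan 25.23° = 1.744 m.
Layer 4: sin θ = p·3505 = 0.6995 → θ = 44.39°; offset = 18.7·tan 44.39° = 18.306 m.
Total horizontal offset = 27.400 m.

27.4 m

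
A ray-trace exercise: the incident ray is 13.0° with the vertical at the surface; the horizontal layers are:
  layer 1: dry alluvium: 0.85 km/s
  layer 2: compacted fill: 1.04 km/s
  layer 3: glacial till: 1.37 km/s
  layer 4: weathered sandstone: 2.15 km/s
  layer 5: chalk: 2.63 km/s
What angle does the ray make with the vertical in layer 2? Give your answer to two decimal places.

15.98°

Ray parameter p = sin 13.0° / 0.85 = 2.6465e-01 s/km.
sin θ_2 = p·V_2 = 2.6465e-01 × 1.04 = 0.2752.
θ_2 = arcsin 0.2752 = 15.98°.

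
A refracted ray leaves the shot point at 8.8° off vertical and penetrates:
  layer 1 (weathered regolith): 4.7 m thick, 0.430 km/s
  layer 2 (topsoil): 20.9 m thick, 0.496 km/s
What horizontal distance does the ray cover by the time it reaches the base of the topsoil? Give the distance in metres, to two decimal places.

4.47 m

Apply Snell's law at each interface; in layer i the horizontal offset is hᵢ·tan θᵢ.
Layer 1: θ = 8.80°; offset = 4.7·tan 8.80° = 0.7276 m.
Layer 2: sin θ = 0.496·sin 8.8°/0.430 = 0.1765, θ = 10.16°; offset = 20.9·tan 10.16° = 3.7470 m.
Summing the layer offsets gives 4.4746 m.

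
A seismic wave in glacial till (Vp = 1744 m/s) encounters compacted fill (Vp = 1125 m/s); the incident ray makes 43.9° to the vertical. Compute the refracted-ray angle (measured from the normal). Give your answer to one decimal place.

26.6°

sin θ₁/V₁ = sin θ₂/V₂ ⇒ sin θ₂ = 1125·sin 43.9°/1744 = 1125·0.6934/1744 = 0.4473.
θ₂ = arcsin 0.4473 = 26.57° from the normal.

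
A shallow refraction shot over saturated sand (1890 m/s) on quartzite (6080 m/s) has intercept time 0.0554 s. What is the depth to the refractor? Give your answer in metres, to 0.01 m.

h = tᵢ·V₁·V₂ / (2·√(V₂²−V₁²)).
√(V₂²−V₁²) = √(6080² − 1890²) = 5778.8 m/s.
h = 0.0554 s × 1890 × 6080 / (2 × 5778.8) = 55.08 m.

55.08 m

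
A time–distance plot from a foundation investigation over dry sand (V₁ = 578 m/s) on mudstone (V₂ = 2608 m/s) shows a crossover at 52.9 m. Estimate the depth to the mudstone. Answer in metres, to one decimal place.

h = (x_cross/2)·√((V₂−V₁)/(V₂+V₁)).
(V₂−V₁)/(V₂+V₁) = (2608−578)/(2608+578) = 0.6372; √ = 0.7982.
h = (52.9/2)·0.7982 = 21.11 m.

21.1 m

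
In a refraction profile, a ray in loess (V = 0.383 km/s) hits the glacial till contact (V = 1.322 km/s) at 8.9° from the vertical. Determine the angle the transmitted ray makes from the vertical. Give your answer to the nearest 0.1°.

32.3°

sin θ₁/V₁ = sin θ₂/V₂ ⇒ sin θ₂ = 1.322·sin 8.9°/0.383 = 1.322·0.1547/0.383 = 0.5340.
θ₂ = sin⁻¹(0.5340) = 32.28° (from vertical).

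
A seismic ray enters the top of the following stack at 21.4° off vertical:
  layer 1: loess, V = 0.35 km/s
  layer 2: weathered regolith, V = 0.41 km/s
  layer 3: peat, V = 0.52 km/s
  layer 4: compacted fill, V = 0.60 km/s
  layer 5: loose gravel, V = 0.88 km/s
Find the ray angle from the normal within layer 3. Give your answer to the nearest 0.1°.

32.8°

Ray parameter p = sin 21.4° / 0.35 = 1.0425e+00 s/km.
sin θ_3 = p·V_3 = 1.0425e+00 × 0.52 = 0.5421.
θ_3 = arcsin 0.5421 = 32.83°.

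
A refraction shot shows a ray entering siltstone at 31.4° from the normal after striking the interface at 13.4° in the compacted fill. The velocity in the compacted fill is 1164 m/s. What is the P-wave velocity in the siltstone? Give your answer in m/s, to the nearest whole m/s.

Snell's law: sin 13.4°/V₁ = sin 31.4°/V₂.
V₂ = V₁·sin 31.4°/sin 13.4° = 1164 × 2.2482 = 2616.87 m/s.

2617 m/s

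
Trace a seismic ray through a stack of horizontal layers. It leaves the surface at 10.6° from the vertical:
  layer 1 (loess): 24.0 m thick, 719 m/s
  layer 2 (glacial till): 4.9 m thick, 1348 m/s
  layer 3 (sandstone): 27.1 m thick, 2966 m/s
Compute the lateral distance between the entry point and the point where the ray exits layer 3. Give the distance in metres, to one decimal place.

p = sin θ₁/V₁ = sin 10.6°/719 = 2.5584e-04 s/m is conserved through the stack.
Layer 1: θ = 10.60°; offset = 24.0·tan 10.60° = 4.491 m.
Layer 2: sin θ = p·1348 = 0.3449 → θ = 20.17°; offset = 4.9·tan 20.17° = 1.800 m.
Layer 3: sin θ = p·2966 = 0.7588 → θ = 49.36°; offset = 27.1·tan 49.36° = 31.575 m.
Total horizontal offset = 37.867 m.

37.9 m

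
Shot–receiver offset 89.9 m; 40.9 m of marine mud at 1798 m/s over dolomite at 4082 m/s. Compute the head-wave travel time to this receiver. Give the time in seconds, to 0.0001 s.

t = x/V₂ + 2h·√(V₂²−V₁²)/(V₁V₂).
√(V₂²−V₁²) = √(4082²−1798²) = 3664.7 m/s; delay term = 2·40.9·3664.7/(1798·4082) = 0.04084 s.
t = 89.9/4082 + 0.04084 = 0.06287 s.

0.0629 s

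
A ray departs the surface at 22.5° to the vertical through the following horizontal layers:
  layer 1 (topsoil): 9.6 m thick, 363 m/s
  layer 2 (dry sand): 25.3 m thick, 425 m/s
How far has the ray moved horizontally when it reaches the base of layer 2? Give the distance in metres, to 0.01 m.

p = sin θ₁/V₁ = sin 22.5°/363 = 1.0542e-03 s/m is conserved through the stack.
Layer 1: θ = 22.50°; offset = 9.6·tan 22.50° = 3.9765 m.
Layer 2: sin θ = p·425 = 0.4480 → θ = 26.62°; offset = 25.3·tan 26.62° = 12.6794 m.
Total horizontal offset = 16.6559 m.

16.66 m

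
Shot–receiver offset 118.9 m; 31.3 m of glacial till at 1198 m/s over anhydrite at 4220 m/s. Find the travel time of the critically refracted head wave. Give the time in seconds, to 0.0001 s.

0.0783 s

t = x/V₂ + 2h·√(V₂²−V₁²)/(V₁V₂).
√(V₂²−V₁²) = √(4220²−1198²) = 4046.4 m/s; delay term = 2·31.3·4046.4/(1198·4220) = 0.05010 s.
t = 118.9/4220 + 0.05010 = 0.07828 s.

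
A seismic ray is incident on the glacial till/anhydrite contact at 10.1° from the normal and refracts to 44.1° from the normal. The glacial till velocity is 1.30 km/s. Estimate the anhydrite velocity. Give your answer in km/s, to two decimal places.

sin 10.1° = 0.1754; sin 44.1° = 0.6959.
V₂ = V₁·(sin θ₂/sin θ₁) = 1.30·(0.6959/0.1754) = 5.16 km/s.

5.16 km/s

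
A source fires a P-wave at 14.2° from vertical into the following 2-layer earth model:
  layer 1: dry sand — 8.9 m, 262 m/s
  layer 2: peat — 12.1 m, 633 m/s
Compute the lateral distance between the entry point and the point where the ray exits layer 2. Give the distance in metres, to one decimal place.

11.2 m

p = sin θ₁/V₁ = sin 14.2°/262 = 9.3629e-04 s/m is conserved through the stack.
Layer 1: θ = 14.20°; offset = 8.9·tan 14.20° = 2.252 m.
Layer 2: sin θ = p·633 = 0.5927 → θ = 36.35°; offset = 12.1·tan 36.35° = 8.904 m.
Summing the layer offsets gives 11.156 m.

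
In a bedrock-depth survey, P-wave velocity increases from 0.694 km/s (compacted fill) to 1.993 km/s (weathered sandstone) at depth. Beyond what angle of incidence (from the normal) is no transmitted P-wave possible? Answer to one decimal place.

20.4°

At critical incidence the refracted ray runs along the interface (θ₂ = 90°), so sin θ_c = V₁/V₂.
θ_c = arcsin(0.694/1.993) = arcsin 0.3482 = 20.38°.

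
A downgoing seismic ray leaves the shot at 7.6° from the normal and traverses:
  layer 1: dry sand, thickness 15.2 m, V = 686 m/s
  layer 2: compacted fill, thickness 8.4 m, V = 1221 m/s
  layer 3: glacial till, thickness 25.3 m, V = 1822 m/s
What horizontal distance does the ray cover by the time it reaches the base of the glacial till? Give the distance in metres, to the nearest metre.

14 m

p = sin θ₁/V₁ = sin 7.6°/686 = 1.9279e-04 s/m is conserved through the stack.
Layer 1: θ = 7.60°; offset = 15.2·tan 7.60° = 2.028 m.
Layer 2: sin θ = p·1221 = 0.2354 → θ = 13.62°; offset = 8.4·tan 13.62° = 2.035 m.
Layer 3: sin θ = p·1822 = 0.3513 → θ = 20.57°; offset = 25.3·tan 20.57° = 9.492 m.
Summing the layer offsets gives 13.555 m.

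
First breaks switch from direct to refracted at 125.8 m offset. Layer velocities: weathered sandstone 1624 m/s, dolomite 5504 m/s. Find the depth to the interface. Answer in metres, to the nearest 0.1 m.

x_cross = 2h·√((V₂+V₁)/(V₂−V₁)) → h = x_cross / (2·√((V₂+V₁)/(V₂−V₁))).
√((V₂+V₁)/(V₂−V₁)) = √((5504+1624)/(5504−1624)) = 1.3554.
h = 125.8 / (2·1.3554) = 46.41 m.

46.4 m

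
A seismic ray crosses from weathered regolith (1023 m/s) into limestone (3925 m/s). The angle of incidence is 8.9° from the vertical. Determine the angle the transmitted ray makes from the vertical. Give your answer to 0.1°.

36.4°

sin θ₁/V₁ = sin θ₂/V₂ ⇒ sin θ₂ = 3925·sin 8.9°/1023 = 3925·0.1547/1023 = 0.5936.
θ₂ = arcsin 0.5936 = 36.41° from the normal.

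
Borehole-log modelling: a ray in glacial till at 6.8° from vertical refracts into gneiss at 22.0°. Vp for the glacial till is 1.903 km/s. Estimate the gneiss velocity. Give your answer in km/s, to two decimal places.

6.02 km/s

Snell's law: sin 6.8°/V₁ = sin 22.0°/V₂.
V₂ = V₁·sin 22.0°/sin 6.8° = 1.903 × 3.1638 = 6.02 km/s.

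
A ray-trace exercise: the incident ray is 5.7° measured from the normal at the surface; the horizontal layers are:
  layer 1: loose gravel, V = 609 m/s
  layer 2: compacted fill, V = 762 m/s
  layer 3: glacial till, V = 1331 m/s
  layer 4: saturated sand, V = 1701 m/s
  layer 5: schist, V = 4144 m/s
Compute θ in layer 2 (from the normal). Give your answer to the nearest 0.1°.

Ray parameter p = sin 5.7° / 609 = 1.6309e-04 s/m.
sin θ_2 = p·V_2 = 1.6309e-04 × 762 = 0.1243.
θ_2 = arcsin 0.1243 = 7.14°.

7.1°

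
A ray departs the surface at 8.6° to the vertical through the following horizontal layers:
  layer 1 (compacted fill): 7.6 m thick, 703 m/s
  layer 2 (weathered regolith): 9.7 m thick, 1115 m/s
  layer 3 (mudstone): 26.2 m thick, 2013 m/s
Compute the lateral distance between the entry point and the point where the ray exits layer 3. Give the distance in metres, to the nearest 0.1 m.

p = sin θ₁/V₁ = sin 8.6°/703 = 2.1271e-04 s/m is conserved through the stack.
Layer 1: θ = 8.60°; offset = 7.6·tan 8.60° = 1.149 m.
Layer 2: sin θ = p·1115 = 0.2372 → θ = 13.72°; offset = 9.7·tan 13.72° = 2.368 m.
Layer 3: sin θ = p·2013 = 0.4282 → θ = 25.35°; offset = 26.2·tan 25.35° = 12.414 m.
Σ offsets = 15.932 m.

15.9 m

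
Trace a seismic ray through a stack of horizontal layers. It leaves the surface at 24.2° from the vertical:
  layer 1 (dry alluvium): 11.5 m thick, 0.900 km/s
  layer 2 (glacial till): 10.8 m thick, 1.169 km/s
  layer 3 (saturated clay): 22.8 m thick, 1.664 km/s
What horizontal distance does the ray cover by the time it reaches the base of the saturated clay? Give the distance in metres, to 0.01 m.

38.45 m

Apply Snell's law at each interface; in layer i the horizontal offset is hᵢ·tan θᵢ.
Layer 1: θ = 24.20°; offset = 11.5·tan 24.20° = 5.1683 m.
Layer 2: sin θ = 1.169·sin 24.2°/0.900 = 0.5324, θ = 32.17°; offset = 10.8·tan 32.17° = 6.7934 m.
Layer 3: sin θ = 1.664·sin 24.2°/0.900 = 0.7579, θ = 49.28°; offset = 22.8·tan 49.28° = 26.4884 m.
Total horizontal offset = 38.4501 m.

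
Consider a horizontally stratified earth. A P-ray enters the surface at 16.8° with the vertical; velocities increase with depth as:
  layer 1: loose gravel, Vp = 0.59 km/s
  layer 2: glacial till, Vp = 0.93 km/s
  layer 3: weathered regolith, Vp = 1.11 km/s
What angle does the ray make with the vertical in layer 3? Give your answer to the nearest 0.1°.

Ray parameter p = sin 16.8° / 0.59 = 4.8988e-01 s/km.
sin θ_3 = p·V_3 = 4.8988e-01 × 1.11 = 0.5438.
θ_3 = arcsin 0.5438 = 32.94°.

32.9°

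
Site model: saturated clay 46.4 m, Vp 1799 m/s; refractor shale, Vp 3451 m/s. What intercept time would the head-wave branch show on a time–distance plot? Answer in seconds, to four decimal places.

0.0440 s

θ_c = arcsin(V₁/V₂) = arcsin(1799/3451) = 31.42°; cos θ_c = 0.8534.
tᵢ = 2h·cos θ_c / V₁ = 2·46.4·0.8534 / 1799 = 0.04402 s.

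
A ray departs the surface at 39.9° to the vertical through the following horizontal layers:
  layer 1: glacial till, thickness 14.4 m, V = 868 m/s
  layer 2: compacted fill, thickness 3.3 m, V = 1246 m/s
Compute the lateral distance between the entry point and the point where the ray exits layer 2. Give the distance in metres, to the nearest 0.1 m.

p = sin θ₁/V₁ = sin 39.9°/868 = 7.3900e-04 s/m is conserved through the stack.
Layer 1: θ = 39.90°; offset = 14.4·tan 39.90° = 12.040 m.
Layer 2: sin θ = p·1246 = 0.9208 → θ = 67.04°; offset = 3.3·tan 67.04° = 7.790 m.
Total horizontal offset = 19.830 m.

19.8 m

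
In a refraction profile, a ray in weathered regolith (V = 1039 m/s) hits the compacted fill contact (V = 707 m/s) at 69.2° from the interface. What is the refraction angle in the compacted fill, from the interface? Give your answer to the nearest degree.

Convert to the normal: θ₁ = 90° − 69.2° = 20.8°.
sin θ₁/V₁ = sin θ₂/V₂ ⇒ sin θ₂ = 707·sin 20.8°/1039 = 707·0.3551/1039 = 0.2416.
θ₂ = arcsin 0.2416 = 13.98° from the normal.
From the interface: 90° − 13.98° = 76.02°.

76°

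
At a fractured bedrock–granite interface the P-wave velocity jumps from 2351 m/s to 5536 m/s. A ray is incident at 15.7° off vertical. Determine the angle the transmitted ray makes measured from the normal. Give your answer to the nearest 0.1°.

sin θ₁/V₁ = sin θ₂/V₂ ⇒ sin θ₂ = 5536·sin 15.7°/2351 = 5536·0.2706/2351 = 0.6372.
θ₂ = sin⁻¹(0.6372) = 39.58° (from vertical).

39.6°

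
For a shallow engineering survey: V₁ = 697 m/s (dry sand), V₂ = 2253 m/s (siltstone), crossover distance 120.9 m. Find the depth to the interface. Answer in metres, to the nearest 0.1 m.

43.9 m

h = (x_cross/2)·√((V₂−V₁)/(V₂+V₁)).
(V₂−V₁)/(V₂+V₁) = (2253−697)/(2253+697) = 0.5275; √ = 0.7263.
h = (120.9/2)·0.7263 = 43.90 m.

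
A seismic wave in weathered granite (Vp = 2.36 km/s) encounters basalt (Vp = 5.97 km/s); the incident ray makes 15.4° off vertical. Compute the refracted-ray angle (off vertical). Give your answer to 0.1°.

Snell's law: sin θ₂ = (V₂/V₁)·sin θ₁ = (5.97/2.36)·sin 15.4° = 0.6718.
θ₂ = sin⁻¹(0.6718) = 42.20° (from vertical).

42.2°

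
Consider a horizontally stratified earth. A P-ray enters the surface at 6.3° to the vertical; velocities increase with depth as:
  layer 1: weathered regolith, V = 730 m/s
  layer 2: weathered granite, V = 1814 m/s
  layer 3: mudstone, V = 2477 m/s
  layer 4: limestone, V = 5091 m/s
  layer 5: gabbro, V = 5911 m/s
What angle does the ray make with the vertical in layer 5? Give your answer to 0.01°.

62.69°

Ray parameter p = sin 6.3° / 730 = 1.5032e-04 s/m.
sin θ_5 = p·V_5 = 1.5032e-04 × 5911 = 0.8885.
θ_5 = 62.69° from the vertical.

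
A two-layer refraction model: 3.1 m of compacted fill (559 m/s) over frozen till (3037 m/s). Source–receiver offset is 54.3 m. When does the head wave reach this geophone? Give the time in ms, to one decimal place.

t = x/V₂ + 2h·√(V₂²−V₁²)/(V₁V₂).
√(V₂²−V₁²) = √(3037²−559²) = 2985.1 m/s; delay term = 2·3.1·2985.1/(559·3037) = 0.01090 s.
t = 54.3/3037 + 0.01090 = 0.02878 s.

28.8 ms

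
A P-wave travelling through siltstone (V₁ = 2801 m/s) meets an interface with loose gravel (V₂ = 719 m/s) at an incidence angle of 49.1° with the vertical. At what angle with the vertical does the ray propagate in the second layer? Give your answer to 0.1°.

Snell's law: sin θ₂ = (V₂/V₁)·sin θ₁ = (719/2801)·sin 49.1° = 0.1940.
θ₂ = arcsin 0.1940 = 11.19° from the normal.

11.2°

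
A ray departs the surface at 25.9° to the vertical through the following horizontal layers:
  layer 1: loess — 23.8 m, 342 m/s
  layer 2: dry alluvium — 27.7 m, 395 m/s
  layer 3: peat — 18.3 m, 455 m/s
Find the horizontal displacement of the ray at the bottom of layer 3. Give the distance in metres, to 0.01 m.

Apply Snell's law at each interface; in layer i the horizontal offset is hᵢ·tan θᵢ.
Layer 1: θ = 25.90°; offset = 23.8·tan 25.90° = 11.5567 m.
Layer 2: sin θ = 395·sin 25.9°/342 = 0.5045, θ = 30.30°; offset = 27.7·tan 30.30° = 16.1851 m.
Layer 3: sin θ = 455·sin 25.9°/342 = 0.5811, θ = 35.53°; offset = 18.3·tan 35.53° = 13.0676 m.
Summing the layer offsets gives 40.8093 m.

40.81 m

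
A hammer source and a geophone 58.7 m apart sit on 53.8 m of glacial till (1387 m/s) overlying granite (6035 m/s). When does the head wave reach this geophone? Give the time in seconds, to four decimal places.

θ_c = arcsin(V₁/V₂) = arcsin(1387/6035) = 13.29°, cos θ_c = 0.9732.
Intercept time tᵢ = 2h cos θ_c / V₁ = 2·53.8·0.9732/1387 = 0.07550 s.
t = x/V₂ + tᵢ = 58.7/6035 + 0.07550 = 0.08523 s.

0.0852 s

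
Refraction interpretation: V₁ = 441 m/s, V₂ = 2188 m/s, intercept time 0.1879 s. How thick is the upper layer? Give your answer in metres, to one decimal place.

h = tᵢ·V₁·V₂ / (2·√(V₂²−V₁²)).
√(V₂²−V₁²) = √(2188² − 441²) = 2143.1 m/s.
h = 0.1879 s × 441 × 2188 / (2 × 2143.1) = 42.30 m.

42.3 m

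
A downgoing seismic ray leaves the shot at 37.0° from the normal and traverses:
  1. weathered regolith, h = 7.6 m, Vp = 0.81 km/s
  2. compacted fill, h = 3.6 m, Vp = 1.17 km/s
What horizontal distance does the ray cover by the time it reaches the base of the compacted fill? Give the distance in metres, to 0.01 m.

Apply Snell's law at each interface; in layer i the horizontal offset is hᵢ·tan θᵢ.
Layer 1: θ = 37.00°; offset = 7.6·tan 37.00° = 5.7270 m.
Layer 2: sin θ = 1.17·sin 37.0°/0.81 = 0.8693, θ = 60.38°; offset = 3.6·tan 60.38° = 6.3310 m.
Total horizontal offset = 12.0580 m.

12.06 m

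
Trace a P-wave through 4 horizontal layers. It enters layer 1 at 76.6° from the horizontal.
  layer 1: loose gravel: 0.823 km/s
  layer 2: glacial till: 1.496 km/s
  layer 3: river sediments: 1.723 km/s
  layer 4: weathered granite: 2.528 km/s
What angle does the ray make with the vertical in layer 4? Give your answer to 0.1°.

45.4°

From the normal: θ₁ = 90° − 76.6° = 13.4°.
Ray parameter p = sin 13.4° / 0.823 = 2.8159e-01 s/km.
sin θ_4 = p·V_4 = 2.8159e-01 × 2.528 = 0.7119.
θ_4 = 45.39° from the vertical.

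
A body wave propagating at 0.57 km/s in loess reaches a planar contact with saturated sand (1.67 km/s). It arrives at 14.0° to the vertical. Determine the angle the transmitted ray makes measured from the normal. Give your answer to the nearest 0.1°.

45.1°

sin θ₁/V₁ = sin θ₂/V₂ ⇒ sin θ₂ = 1.67·sin 14.0°/0.57 = 1.67·0.2419/0.57 = 0.7088.
θ₂ = sin⁻¹(0.7088) = 45.14° (from vertical).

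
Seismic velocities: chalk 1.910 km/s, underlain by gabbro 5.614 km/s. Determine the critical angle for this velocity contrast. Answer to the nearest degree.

20°

At critical incidence the refracted ray runs along the interface (θ₂ = 90°), so sin θ_c = V₁/V₂.
θ_c = arcsin(1.910/5.614) = arcsin 0.3402 = 19.89°.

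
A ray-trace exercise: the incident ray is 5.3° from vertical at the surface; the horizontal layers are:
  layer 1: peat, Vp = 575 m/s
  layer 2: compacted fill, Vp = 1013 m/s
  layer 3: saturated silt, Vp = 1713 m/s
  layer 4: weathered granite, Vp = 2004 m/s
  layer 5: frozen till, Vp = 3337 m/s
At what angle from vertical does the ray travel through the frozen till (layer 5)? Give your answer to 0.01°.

Ray parameter p = sin 5.3° / 575 = 1.6064e-04 s/m.
sin θ_5 = p·V_5 = 1.6064e-04 × 3337 = 0.5361.
θ_5 = 32.42° from the vertical.

32.42°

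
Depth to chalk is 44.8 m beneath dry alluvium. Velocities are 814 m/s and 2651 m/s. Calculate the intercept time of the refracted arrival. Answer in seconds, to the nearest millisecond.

0.105 s

θ_c = arcsin(V₁/V₂) = arcsin(814/2651) = 17.88°; cos θ_c = 0.9517.
tᵢ = 2h·cos θ_c / V₁ = 2·44.8·0.9517 / 814 = 0.10476 s.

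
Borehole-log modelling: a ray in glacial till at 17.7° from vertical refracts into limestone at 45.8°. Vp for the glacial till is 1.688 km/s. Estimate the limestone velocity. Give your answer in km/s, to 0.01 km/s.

3.98 km/s

sin 17.7° = 0.3040; sin 45.8° = 0.7169.
V₂ = V₁·(sin θ₂/sin θ₁) = 1.688·(0.7169/0.3040) = 3.98 km/s.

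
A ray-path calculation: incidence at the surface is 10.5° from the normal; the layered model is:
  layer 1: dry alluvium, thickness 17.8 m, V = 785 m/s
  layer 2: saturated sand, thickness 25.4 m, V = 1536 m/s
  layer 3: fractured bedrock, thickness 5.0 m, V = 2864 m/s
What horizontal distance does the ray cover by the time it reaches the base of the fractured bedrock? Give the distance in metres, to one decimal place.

Apply Snell's law at each interface; in layer i the horizontal offset is hᵢ·tan θᵢ.
Layer 1: θ = 10.50°; offset = 17.8·tan 10.50° = 3.299 m.
Layer 2: sin θ = 1536·sin 10.5°/785 = 0.3566, θ = 20.89°; offset = 25.4·tan 20.89° = 9.694 m.
Layer 3: sin θ = 2864·sin 10.5°/785 = 0.6649, θ = 41.67°; offset = 5.0·tan 41.67° = 4.451 m.
Σ offsets = 17.444 m.

17.4 m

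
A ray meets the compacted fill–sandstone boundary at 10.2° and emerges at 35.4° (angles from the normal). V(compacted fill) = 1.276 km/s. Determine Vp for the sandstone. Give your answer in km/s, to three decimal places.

4.174 km/s

Snell's law: sin 10.2°/V₁ = sin 35.4°/V₂.
V₂ = V₁·sin 35.4°/sin 10.2° = 1.276 × 3.2712 = 4.174 km/s.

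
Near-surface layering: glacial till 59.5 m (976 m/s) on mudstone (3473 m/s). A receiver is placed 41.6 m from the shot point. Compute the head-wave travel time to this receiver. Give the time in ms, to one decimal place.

129.0 ms

t = x/V₂ + 2h·√(V₂²−V₁²)/(V₁V₂).
√(V₂²−V₁²) = √(3473²−976²) = 3333.0 m/s; delay term = 2·59.5·3333.0/(976·3473) = 0.11701 s.
t = 41.6/3473 + 0.11701 = 0.12899 s.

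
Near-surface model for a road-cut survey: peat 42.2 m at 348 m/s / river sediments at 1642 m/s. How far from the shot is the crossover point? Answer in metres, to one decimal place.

x_cross = 2h·√((V₂+V₁)/(V₂−V₁)).
(V₂+V₁)/(V₂−V₁) = (1642+348)/(1642−348) = 1.5379; √ = 1.2401.
x_cross = 2·42.2·1.2401 = 104.67 m.

104.7 m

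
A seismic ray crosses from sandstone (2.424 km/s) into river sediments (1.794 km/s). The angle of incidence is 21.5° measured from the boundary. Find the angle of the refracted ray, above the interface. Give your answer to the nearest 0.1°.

Convert to the normal: θ₁ = 90° − 21.5° = 68.5°.
sin θ₁/V₁ = sin θ₂/V₂ ⇒ sin θ₂ = 1.794·sin 68.5°/2.424 = 1.794·0.9304/2.424 = 0.6886.
θ₂ = arcsin 0.6886 = 43.52° from the normal.
From the interface: 90° − 43.52° = 46.48°.

46.5°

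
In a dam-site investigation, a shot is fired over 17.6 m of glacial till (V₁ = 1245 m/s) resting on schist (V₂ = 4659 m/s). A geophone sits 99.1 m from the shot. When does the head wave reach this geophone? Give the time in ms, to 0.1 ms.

48.5 ms

θ_c = arcsin(V₁/V₂) = arcsin(1245/4659) = 15.50°, cos θ_c = 0.9636.
Intercept time tᵢ = 2h cos θ_c / V₁ = 2·17.6·0.9636/1245 = 0.02724 s.
t = x/V₂ + tᵢ = 99.1/4659 + 0.02724 = 0.04852 s.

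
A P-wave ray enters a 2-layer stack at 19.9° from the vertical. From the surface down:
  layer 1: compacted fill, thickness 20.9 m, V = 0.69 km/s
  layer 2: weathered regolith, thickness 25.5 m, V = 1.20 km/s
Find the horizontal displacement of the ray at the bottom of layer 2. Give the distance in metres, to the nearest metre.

p = sin θ₁/V₁ = sin 19.9°/0.69 = 4.9330e-01 s/km is conserved through the stack.
Layer 1: θ = 19.90°; offset = 20.9·tan 19.90° = 7.566 m.
Layer 2: sin θ = p·1.20 = 0.5920 → θ = 36.30°; offset = 25.5·tan 36.30° = 18.729 m.
Σ offsets = 26.295 m.

26 m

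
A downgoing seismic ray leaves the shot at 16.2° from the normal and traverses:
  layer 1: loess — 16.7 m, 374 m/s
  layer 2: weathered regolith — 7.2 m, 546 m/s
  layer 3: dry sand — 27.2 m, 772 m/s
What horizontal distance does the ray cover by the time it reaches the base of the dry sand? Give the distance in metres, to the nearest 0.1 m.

Apply Snell's law at each interface; in layer i the horizontal offset is hᵢ·tan θᵢ.
Layer 1: θ = 16.20°; offset = 16.7·tan 16.20° = 4.852 m.
Layer 2: sin θ = 546·sin 16.2°/374 = 0.4073, θ = 24.04°; offset = 7.2·tan 24.04° = 3.211 m.
Layer 3: sin θ = 772·sin 16.2°/374 = 0.5759, θ = 35.16°; offset = 27.2·tan 35.16° = 19.160 m.
Summing the layer offsets gives 27.223 m.

27.2 m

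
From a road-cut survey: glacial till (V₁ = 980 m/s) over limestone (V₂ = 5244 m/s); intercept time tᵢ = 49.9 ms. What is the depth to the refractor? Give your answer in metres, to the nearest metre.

h = tᵢ·V₁·V₂ / (2·√(V₂²−V₁²)).
√(V₂²−V₁²) = √(5244² − 980²) = 5151.6 m/s.
h = 0.0499 s × 980 × 5244 / (2 × 5151.6) = 24.89 m.

25 m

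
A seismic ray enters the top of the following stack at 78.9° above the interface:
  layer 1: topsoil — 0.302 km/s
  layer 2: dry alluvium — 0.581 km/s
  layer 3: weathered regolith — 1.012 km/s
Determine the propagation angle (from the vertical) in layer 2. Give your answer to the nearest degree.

From the normal: θ₁ = 90° − 78.9° = 11.1°.
Snell's law across each interface conserves sin θ / V, so sin θ_2 = V_2·sin θ₁/V₁.
sin θ_2 = 0.581 × sin 11.1° / 0.302 = 0.3704.
θ_2 = 21.74° from the vertical.

22°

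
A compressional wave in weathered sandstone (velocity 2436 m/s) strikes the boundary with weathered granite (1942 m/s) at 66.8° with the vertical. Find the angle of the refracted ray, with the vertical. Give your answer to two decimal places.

sin θ₁/V₁ = sin θ₂/V₂ ⇒ sin θ₂ = 1942·sin 66.8°/2436 = 1942·0.9191/2436 = 0.7327.
θ₂ = sin⁻¹(0.7327) = 47.12° (from vertical).

47.12°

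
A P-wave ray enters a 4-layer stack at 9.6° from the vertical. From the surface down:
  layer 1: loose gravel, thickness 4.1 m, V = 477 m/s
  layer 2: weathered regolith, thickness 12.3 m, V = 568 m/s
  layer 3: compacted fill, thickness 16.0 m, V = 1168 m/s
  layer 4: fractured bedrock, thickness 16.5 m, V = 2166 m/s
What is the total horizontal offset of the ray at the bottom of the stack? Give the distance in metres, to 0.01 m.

29.48 m

p = sin θ₁/V₁ = sin 9.6°/477 = 3.4962e-04 s/m is conserved through the stack.
Layer 1: θ = 9.60°; offset = 4.1·tan 9.60° = 0.6935 m.
Layer 2: sin θ = p·568 = 0.1986 → θ = 11.45°; offset = 12.3·tan 11.45° = 2.4922 m.
Layer 3: sin θ = p·1168 = 0.4084 → θ = 24.10°; offset = 16.0·tan 24.10° = 7.1577 m.
Layer 4: sin θ = p·2166 = 0.7573 → θ = 49.22°; offset = 16.5·tan 49.22° = 19.1321 m.
Total horizontal offset = 29.4755 m.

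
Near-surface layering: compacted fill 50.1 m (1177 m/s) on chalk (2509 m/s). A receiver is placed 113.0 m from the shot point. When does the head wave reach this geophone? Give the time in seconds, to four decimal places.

0.1202 s

t = x/V₂ + 2h·√(V₂²−V₁²)/(V₁V₂).
√(V₂²−V₁²) = √(2509²−1177²) = 2215.8 m/s; delay term = 2·50.1·2215.8/(1177·2509) = 0.07518 s.
t = 113.0/2509 + 0.07518 = 0.12022 s.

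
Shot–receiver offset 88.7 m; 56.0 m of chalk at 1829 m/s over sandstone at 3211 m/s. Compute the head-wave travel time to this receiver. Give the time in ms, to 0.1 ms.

78.0 ms

θ_c = arcsin(V₁/V₂) = arcsin(1829/3211) = 34.72°, cos θ_c = 0.8219.
Intercept time tᵢ = 2h cos θ_c / V₁ = 2·56.0·0.8219/1829 = 0.05033 s.
t = x/V₂ + tᵢ = 88.7/3211 + 0.05033 = 0.07795 s.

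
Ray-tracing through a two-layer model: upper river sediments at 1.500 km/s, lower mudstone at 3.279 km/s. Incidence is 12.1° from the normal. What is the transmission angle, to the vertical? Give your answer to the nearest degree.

sin θ₁/V₁ = sin θ₂/V₂ ⇒ sin θ₂ = 3.279·sin 12.1°/1.500 = 3.279·0.2096/1.500 = 0.4582.
θ₂ = arcsin 0.4582 = 27.27° from the normal.

27°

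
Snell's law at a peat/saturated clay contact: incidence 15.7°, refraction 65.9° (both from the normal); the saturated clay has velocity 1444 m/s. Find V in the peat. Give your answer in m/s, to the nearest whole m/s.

428 m/s

sin 15.7° = 0.2706; sin 65.9° = 0.9128.
V₁ = V₂·(sin θ₁/sin θ₂) = 1444·(0.2706/0.9128) = 428.06 m/s.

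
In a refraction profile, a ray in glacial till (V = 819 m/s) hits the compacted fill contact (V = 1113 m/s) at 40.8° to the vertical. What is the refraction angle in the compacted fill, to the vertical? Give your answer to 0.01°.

62.62°

sin θ₁/V₁ = sin θ₂/V₂ ⇒ sin θ₂ = 1113·sin 40.8°/819 = 1113·0.6534/819 = 0.8880.
θ₂ = arcsin 0.8880 = 62.62° from the normal.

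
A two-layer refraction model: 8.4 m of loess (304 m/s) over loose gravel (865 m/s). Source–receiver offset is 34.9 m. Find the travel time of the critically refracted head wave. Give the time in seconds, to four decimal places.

0.0921 s

t = x/V₂ + 2h·√(V₂²−V₁²)/(V₁V₂).
√(V₂²−V₁²) = √(865²−304²) = 809.8 m/s; delay term = 2·8.4·809.8/(304·865) = 0.05174 s.
t = 34.9/865 + 0.05174 = 0.09208 s.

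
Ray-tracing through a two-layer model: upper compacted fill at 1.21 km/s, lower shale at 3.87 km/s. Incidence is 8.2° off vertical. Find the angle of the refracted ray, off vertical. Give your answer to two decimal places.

27.14°

sin θ₁/V₁ = sin θ₂/V₂ ⇒ sin θ₂ = 3.87·sin 8.2°/1.21 = 3.87·0.1426/1.21 = 0.4562.
θ₂ = arcsin 0.4562 = 27.14° from the normal.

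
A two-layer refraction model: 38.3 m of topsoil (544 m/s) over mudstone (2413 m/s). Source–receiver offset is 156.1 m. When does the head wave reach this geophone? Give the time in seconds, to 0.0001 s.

0.2019 s

t = x/V₂ + 2h·√(V₂²−V₁²)/(V₁V₂).
√(V₂²−V₁²) = √(2413²−544²) = 2350.9 m/s; delay term = 2·38.3·2350.9/(544·2413) = 0.13718 s.
t = 156.1/2413 + 0.13718 = 0.20188 s.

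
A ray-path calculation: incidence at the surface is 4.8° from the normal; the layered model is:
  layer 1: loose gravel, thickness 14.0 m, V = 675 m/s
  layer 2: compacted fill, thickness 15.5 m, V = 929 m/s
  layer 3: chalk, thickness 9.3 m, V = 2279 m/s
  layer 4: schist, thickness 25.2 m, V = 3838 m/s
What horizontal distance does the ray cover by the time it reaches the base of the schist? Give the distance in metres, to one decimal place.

19.3 m

Apply Snell's law at each interface; in layer i the horizontal offset is hᵢ·tan θᵢ.
Layer 1: θ = 4.80°; offset = 14.0·tan 4.80° = 1.176 m.
Layer 2: sin θ = 929·sin 4.8°/675 = 0.1152, θ = 6.61°; offset = 15.5·tan 6.61° = 1.797 m.
Layer 3: sin θ = 2279·sin 4.8°/675 = 0.2825, θ = 16.41°; offset = 9.3·tan 16.41° = 2.739 m.
Layer 4: sin θ = 3838·sin 4.8°/675 = 0.4758, θ = 28.41°; offset = 25.2·tan 28.41° = 13.632 m.
Total horizontal offset = 19.343 m.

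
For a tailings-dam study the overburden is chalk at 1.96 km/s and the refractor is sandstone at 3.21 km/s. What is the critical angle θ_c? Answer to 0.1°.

At critical incidence the refracted ray runs along the interface (θ₂ = 90°), so sin θ_c = V₁/V₂.
θ_c = arcsin(1.96/3.21) = arcsin 0.6106 = 37.63°.

37.6°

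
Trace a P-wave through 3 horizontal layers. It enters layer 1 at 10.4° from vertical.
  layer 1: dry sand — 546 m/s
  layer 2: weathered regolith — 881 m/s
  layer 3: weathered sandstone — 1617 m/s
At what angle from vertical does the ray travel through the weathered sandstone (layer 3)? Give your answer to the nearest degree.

Ray parameter p = sin 10.4° / 546 = 3.3062e-04 s/m.
sin θ_3 = p·V_3 = 3.3062e-04 × 1617 = 0.5346.
θ_3 = 32.32° from the vertical.

32°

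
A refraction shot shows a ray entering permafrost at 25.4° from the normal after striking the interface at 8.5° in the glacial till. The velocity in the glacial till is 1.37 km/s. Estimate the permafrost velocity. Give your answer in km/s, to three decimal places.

3.976 km/s

Snell's law: sin 8.5°/V₁ = sin 25.4°/V₂.
V₂ = V₁·sin 25.4°/sin 8.5° = 1.37 × 2.9019 = 3.976 km/s.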